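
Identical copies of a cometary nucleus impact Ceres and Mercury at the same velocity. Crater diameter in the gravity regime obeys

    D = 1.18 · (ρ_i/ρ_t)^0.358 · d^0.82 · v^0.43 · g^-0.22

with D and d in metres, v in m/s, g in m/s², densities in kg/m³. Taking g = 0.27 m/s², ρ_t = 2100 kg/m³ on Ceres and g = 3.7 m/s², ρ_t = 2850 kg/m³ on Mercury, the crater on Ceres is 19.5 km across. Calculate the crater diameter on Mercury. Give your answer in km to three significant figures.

D ≈ 9.83 km

The impactor-only factors (d, v, ρ_i) cancel in the ratio, leaving D_Mercury/D_Ceres = (g_Mercury/g_Ceres)^-0.22 · (ρ_t,Ceres/ρ_t,Mercury)^0.358.
(3.7/0.27)^-0.22 = 13.70^-0.22 = 0.5622
(2100/2850)^0.358 = 0.7368^0.358 = 0.8964
Ratio = 0.5622 × 0.8964 = 0.5040
D_Mercury = 0.5040 × 19.5 km = 9.83 km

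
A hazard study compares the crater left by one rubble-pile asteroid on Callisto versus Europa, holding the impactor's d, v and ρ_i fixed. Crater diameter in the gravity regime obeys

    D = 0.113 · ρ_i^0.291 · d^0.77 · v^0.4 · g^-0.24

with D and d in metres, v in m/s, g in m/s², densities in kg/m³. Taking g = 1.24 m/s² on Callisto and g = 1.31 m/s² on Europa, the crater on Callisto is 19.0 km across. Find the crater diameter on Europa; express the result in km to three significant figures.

D ≈ 18.8 km

All impactor-dependent factors cancel in the ratio, leaving D_Europa/D_Callisto = (g_Europa/g_Callisto)^-0.24.
(1.31/1.24)^-0.24 = 1.056^-0.24 = 0.9870
D_Europa = 0.9870 × 19.0 km = 18.8 km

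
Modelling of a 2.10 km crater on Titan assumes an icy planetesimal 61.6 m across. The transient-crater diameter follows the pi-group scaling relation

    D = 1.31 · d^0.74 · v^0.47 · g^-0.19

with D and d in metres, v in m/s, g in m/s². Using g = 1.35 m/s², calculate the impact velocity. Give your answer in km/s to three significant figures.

Rearranging for v: v = [D / (1.31 · 61.6^0.74 · 1.35^-0.19)]^(1/0.47).
D = 2100 m.
61.6^0.74 = 21.10
1.35^-0.19 = 0.9446
Denominator = 1.31 × 21.10 × 0.9446 = 26.11
D / 26.11 = 2100 / 26.11 = 80.43
v = 80.43^(1/0.47) = 80.43^2.1277 = 11328 m/s

v ≈ 11.3 km/s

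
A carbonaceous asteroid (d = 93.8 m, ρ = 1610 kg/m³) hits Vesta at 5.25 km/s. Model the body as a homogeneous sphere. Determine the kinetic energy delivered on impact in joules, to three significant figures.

E ≈ 9.59 × 10^15 J

v = 5250 m/s.
Mass m = (π/6) ρ d³ = (π/6) × 1610 × (93.8)³ = 6.957 × 10^8 kg
E = ½ m v² = 0.5 × 6.957 × 10^8 × (5250)² = 9.588 × 10^15 J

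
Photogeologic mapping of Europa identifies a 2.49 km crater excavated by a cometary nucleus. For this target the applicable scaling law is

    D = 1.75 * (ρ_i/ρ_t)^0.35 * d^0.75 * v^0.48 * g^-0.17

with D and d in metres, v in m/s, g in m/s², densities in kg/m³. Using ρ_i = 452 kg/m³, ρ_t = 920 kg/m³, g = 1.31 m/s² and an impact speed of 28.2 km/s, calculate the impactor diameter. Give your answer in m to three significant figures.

Rearranging for d: d = [D / (1.75 · (452/920)^0.35 · 28200^0.48 · 1.31^-0.17)]^(1/0.75).
D = 2490 m.
(452/920)^0.35 = 0.7798
28200^0.48 = 136.8
1.31^-0.17 = 0.9551
Denominator = 1.75 × 0.7798 × 136.8 × 0.9551 = 178.3
D / 178.3 = 2490 / 178.3 = 13.97
d = 13.97^(1/0.75) = 13.97^1.3333 = 33.64 m

d ≈ 33.6 m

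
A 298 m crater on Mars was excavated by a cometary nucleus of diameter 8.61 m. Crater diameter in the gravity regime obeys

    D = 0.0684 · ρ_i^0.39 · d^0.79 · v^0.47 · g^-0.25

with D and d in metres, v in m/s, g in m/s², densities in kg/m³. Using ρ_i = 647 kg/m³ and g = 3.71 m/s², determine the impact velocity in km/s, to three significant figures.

Rearranging for v: v = [D / (0.0684 · 647^0.39 · 8.61^0.79 · 3.71^-0.25)]^(1/0.47).
647^0.39 = 12.48
8.61^0.79 = 5.478
3.71^-0.25 = 0.7205
Denominator = 0.0684 × 12.48 × 5.478 × 0.7205 = 3.369
D / 3.369 = 298 / 3.369 = 88.45
v = 88.45^(1/0.47) = 88.45^2.1277 = 13867 m/s

v ≈ 13.9 km/s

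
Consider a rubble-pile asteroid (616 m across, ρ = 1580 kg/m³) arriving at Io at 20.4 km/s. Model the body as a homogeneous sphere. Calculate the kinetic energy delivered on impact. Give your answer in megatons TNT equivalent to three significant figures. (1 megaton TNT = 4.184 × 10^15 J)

v = 20400 m/s.
Mass m = (π/6) ρ d³ = (π/6) × 1580 × (616)³ = 1.934 × 10^11 kg
E = ½ m v² = 0.5 × 1.934 × 10^11 × (20400)² = 4.024 × 10^19 J
   = 4.024 × 10^19 / 4.184×10^15 = 9618 Mt

E ≈ 9620 Mt TNT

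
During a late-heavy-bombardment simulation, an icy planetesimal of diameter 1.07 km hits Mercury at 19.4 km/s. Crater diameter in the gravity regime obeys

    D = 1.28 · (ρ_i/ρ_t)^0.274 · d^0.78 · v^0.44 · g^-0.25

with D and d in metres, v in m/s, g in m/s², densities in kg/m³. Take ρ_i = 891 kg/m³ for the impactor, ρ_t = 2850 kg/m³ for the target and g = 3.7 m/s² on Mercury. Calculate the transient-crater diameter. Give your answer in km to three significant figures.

In SI units: d = 1070 m, v = 19400 m/s.
(ρ_i/ρ_t)^0.274 = (891/2850)^0.274 = 0.7272
d^0.78 = 1070^0.78 = 230.6
v^0.44 = 19400^0.44 = 77.03
g^-0.25 = 3.7^-0.25 = 0.7210
D = 1.28 × 0.7272 × 230.6 × 77.03 × 0.7210 = 11921 m
   = 11.92 km

D ≈ 11.9 km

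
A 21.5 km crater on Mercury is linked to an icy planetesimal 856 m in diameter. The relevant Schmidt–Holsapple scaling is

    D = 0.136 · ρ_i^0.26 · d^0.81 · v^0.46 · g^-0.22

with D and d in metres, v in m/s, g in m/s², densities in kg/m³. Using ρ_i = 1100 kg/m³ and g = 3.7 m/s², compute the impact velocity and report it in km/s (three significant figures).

Rearranging for v: v = [D / (0.136 · 1100^0.26 · 856^0.81 · 3.7^-0.22)]^(1/0.46).
D = 21500 m.
1100^0.26 = 6.177
856^0.81 = 237.3
3.7^-0.22 = 0.7499
Denominator = 0.136 × 6.177 × 237.3 × 0.7499 = 149.5
D / 149.5 = 21500 / 149.5 = 143.8
v = 143.8^(1/0.46) = 143.8^2.1739 = 49063 m/s

v ≈ 49.1 km/s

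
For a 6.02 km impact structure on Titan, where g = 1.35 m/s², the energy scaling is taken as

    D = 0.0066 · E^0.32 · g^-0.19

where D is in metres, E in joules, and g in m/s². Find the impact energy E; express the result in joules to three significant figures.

Rearranging: E = [D / (0.0066 · g^-0.19)]^(1/0.32).
D = 6020 m.
g^-0.19 = 1.35^-0.19 = 0.9446
D / (0.0066 × 0.9446) = 6020 / (6.234 × 10^-3) = 9.657 × 10^5
E = (9.657 × 10^5)^3.125 = 5.042 × 10^18 J

E ≈ 5.04 × 10^18 J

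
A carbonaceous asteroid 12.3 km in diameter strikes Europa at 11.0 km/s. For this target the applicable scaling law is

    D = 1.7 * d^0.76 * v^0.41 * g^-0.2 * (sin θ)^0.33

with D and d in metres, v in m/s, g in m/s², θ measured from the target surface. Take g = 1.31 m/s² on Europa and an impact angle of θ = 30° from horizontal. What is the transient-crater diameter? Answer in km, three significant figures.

D ≈ 74.6 km

In SI units: d = 12300 m, v = 11000 m/s.
d^0.76 = 12300^0.76 = 1283
v^0.41 = 11000^0.41 = 45.39
g^-0.2 = 1.31^-0.2 = 0.9474
(sin 30°)^0.33 = 0.5000^0.33 = 0.7955
D = 1.7 × 1283 × 45.39 × 0.9474 × 0.7955 = 74612 m
   = 74.61 km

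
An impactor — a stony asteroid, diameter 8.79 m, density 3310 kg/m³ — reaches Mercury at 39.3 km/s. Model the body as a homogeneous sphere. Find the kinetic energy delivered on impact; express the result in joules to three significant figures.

E ≈ 9.09 × 10^14 J

v = 39300 m/s.
Mass m = (π/6) ρ d³ = (π/6) × 3310 × (8.79)³ = 1.177 × 10^6 kg
E = ½ m v² = 0.5 × 1.177 × 10^6 × (39300)² = 9.089 × 10^14 J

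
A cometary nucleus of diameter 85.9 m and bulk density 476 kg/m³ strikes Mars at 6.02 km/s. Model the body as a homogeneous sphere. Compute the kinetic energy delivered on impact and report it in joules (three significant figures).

v = 6020 m/s.
Mass m = (π/6) ρ d³ = (π/6) × 476 × (85.9)³ = 1.580 × 10^8 kg
E = ½ m v² = 0.5 × 1.580 × 10^8 × (6020)² = 2.863 × 10^15 J

E ≈ 2.86 × 10^15 J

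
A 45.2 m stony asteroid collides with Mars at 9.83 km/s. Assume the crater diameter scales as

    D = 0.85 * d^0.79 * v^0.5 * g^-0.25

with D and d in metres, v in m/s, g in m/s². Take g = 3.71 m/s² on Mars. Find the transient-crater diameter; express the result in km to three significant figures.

In SI units: v = 9830 m/s.
d^0.79 = 45.2^0.79 = 20.30
v^0.5 = 9830^0.5 = 99.15
g^-0.25 = 3.71^-0.25 = 0.7205
D = 0.85 × 20.30 × 99.15 × 0.7205 = 1233 m
   = 1.233 km

D ≈ 1.23 km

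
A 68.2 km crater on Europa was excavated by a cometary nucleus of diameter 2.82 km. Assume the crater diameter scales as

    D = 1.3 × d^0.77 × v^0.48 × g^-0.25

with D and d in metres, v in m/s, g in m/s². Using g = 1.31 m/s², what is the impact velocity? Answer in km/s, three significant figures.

Rearranging for v: v = [D / (1.3 · 2820^0.77 · 1.31^-0.25)]^(1/0.48).
D = 68200 m.
2820^0.77 = 453.6
1.31^-0.25 = 0.9347
Denominator = 1.3 × 453.6 × 0.9347 = 551.2
D / 551.2 = 68200 / 551.2 = 123.7
v = 123.7^(1/0.48) = 123.7^2.0833 = 22858 m/s

v ≈ 22.9 km/s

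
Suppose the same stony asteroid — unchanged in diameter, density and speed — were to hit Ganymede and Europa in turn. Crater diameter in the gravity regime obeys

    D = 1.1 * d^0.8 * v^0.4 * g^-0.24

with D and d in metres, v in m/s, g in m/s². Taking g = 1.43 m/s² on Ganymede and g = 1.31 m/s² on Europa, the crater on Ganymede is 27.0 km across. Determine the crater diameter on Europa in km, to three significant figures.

D ≈ 27.6 km

All impactor-dependent factors cancel in the ratio, leaving D_Europa/D_Ganymede = (g_Europa/g_Ganymede)^-0.24.
(1.31/1.43)^-0.24 = 0.9161^-0.24 = 1.021
D_Europa = 1.021 × 27.0 km = 27.6 km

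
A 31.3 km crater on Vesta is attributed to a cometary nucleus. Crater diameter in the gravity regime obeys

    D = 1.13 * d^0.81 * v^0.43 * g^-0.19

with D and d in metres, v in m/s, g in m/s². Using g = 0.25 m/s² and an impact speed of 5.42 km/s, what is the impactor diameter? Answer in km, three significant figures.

Rearranging for d: d = [D / (1.13 · 5420^0.43 · 0.25^-0.19)]^(1/0.81).
D = 31300 m.
5420^0.43 = 40.33
0.25^-0.19 = 1.301
Denominator = 1.13 × 40.33 × 1.301 = 59.29
D / 59.29 = 31300 / 59.29 = 527.9
d = 527.9^(1/0.81) = 527.9^1.2346 = 2298 m

d ≈ 2.30 km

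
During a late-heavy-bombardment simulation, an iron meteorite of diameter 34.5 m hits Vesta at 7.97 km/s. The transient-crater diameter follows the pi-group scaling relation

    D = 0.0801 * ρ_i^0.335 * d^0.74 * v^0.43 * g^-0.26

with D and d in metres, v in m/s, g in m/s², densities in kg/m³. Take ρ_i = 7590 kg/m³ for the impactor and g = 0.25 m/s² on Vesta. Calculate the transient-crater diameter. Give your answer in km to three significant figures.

D ≈ 1.50 km

In SI units: v = 7970 m/s.
ρ_i^0.335 = 7590^0.335 = 19.95
d^0.74 = 34.5^0.74 = 13.74
v^0.43 = 7970^0.43 = 47.60
g^-0.26 = 0.25^-0.26 = 1.434
D = 0.0801 × 19.95 × 13.74 × 47.60 × 1.434 = 1499 m
   = 1.499 km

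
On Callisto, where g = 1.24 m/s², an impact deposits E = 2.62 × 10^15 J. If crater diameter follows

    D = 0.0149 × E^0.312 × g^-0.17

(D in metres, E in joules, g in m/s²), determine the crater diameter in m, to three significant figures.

D ≈ 929 m

E^0.312 = (2.62 × 10^15)^0.312 = 6.464 × 10^4
g^-0.17 = 1.24^-0.17 = 0.9641
D = 0.0149 × 6.464 × 10^4 × 0.9641 = 928.6 m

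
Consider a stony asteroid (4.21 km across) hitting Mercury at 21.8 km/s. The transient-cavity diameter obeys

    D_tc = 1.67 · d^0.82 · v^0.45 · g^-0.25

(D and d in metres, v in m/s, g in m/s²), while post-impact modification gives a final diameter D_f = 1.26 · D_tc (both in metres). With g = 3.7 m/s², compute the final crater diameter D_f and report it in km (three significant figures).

In SI: d = 4210 m, v = 21800 m/s.
d^0.82 = 4210^0.82 = 937.4
v^0.45 = 21800^0.45 = 89.60
g^-0.25 = 3.7^-0.25 = 0.7210
D_tc = 1.67 × 937.4 × 89.60 × 0.7210 = 1.011 × 10^5 m
D_f = 1.26 × 1.011 × 10^5 = 1.274 × 10^5 m
     = 127.4 km

D_f ≈ 127 km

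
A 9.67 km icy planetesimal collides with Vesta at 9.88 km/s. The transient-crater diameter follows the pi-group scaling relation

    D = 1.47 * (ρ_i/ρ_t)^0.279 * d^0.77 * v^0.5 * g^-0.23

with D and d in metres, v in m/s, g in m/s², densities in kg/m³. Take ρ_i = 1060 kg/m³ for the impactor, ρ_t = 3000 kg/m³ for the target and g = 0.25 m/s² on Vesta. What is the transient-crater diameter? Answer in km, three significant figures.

In SI units: d = 9670 m, v = 9880 m/s.
(ρ_i/ρ_t)^0.279 = (1060/3000)^0.279 = 0.7481
d^0.77 = 9670^0.77 = 1172
v^0.5 = 9880^0.5 = 99.40
g^-0.23 = 0.25^-0.23 = 1.376
D = 1.47 × 0.7481 × 1172 × 99.40 × 1.376 = 1.763 × 10^5 m
   = 176.3 km

D ≈ 176 km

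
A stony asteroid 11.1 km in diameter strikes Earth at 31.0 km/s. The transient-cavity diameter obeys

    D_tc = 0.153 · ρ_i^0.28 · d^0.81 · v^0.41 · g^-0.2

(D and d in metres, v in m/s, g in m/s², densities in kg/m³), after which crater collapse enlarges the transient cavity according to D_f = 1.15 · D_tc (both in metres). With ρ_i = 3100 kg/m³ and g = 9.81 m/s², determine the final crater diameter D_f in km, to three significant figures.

In SI: d = 11100 m, v = 31000 m/s.
ρ_i^0.28 = 3100^0.28 = 9.497
d^0.81 = 11100^0.81 = 1891
v^0.41 = 31000^0.41 = 69.42
g^-0.2 = 9.81^-0.2 = 0.6334
D_tc = 0.153 × 9.497 × 1891 × 69.42 × 0.6334 = 1.208 × 10^5 m
D_f = 1.15 × 1.208 × 10^5 = 1.389 × 10^5 m
     = 138.9 km

D_f ≈ 139 km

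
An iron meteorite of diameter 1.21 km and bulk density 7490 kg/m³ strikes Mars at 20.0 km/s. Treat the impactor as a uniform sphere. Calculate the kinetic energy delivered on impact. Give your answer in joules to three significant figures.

d = 1210 m; v = 20000 m/s.
Mass m = (π/6) ρ d³ = (π/6) × 7490 × (1210)³ = 6.948 × 10^12 kg
E = ½ m v² = 0.5 × 6.948 × 10^12 × (20000)² = 1.390 × 10^21 J

E ≈ 1.39 × 10^21 J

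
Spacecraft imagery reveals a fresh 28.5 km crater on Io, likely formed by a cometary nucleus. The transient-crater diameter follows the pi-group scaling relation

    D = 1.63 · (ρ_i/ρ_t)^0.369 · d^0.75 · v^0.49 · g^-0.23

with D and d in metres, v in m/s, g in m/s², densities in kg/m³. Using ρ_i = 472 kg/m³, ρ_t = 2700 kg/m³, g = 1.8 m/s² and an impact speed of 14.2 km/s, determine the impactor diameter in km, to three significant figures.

Rearranging for d: d = [D / (1.63 · (472/2700)^0.369 · 14200^0.49 · 1.8^-0.23)]^(1/0.75).
D = 28500 m.
(472/2700)^0.369 = 0.5254
14200^0.49 = 108.3
1.8^-0.23 = 0.8735
Denominator = 1.63 × 0.5254 × 108.3 × 0.8735 = 81.02
D / 81.02 = 28500 / 81.02 = 351.8
d = 351.8^(1/0.75) = 351.8^1.3333 = 2483 m

d ≈ 2.48 km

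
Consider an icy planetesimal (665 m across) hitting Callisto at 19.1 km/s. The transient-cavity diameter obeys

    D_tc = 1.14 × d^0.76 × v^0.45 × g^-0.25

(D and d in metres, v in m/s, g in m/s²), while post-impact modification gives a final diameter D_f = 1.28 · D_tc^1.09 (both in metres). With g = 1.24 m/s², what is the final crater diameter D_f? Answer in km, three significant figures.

D_f ≈ 38.2 km

v = 19100 m/s.
d^0.76 = 665^0.76 = 139.7
v^0.45 = 19100^0.45 = 84.42
g^-0.25 = 1.24^-0.25 = 0.9476
D_tc = 1.14 × 139.7 × 84.42 × 0.9476 = 12740 m
D_f = 1.28 × (12740)^1.09 = 38181 m
     = 38.18 km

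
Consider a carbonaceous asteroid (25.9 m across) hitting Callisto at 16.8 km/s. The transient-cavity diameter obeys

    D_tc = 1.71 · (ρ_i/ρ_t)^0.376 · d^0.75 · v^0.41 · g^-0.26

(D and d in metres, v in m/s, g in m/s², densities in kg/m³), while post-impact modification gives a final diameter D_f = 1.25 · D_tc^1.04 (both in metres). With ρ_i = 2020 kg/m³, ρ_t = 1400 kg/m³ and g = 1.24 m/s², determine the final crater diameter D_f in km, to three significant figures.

D_f ≈ 1.91 km

v = 16800 m/s.
(ρ_i/ρ_t)^0.376 = (2020/1400)^0.376 = 1.148
d^0.75 = 25.9^0.75 = 11.48
v^0.41 = 16800^0.41 = 54.00
g^-0.26 = 1.24^-0.26 = 0.9456
D_tc = 1.71 × 1.148 × 11.48 × 54.00 × 0.9456 = 1151 m
D_f = 1.25 × (1151)^1.04 = 1907 m
     = 1.907 km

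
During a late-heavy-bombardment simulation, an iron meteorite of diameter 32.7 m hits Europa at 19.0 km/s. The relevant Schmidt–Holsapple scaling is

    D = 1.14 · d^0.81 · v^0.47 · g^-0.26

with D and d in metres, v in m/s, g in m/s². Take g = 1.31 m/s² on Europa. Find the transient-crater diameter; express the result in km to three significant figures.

D ≈ 1.84 km

In SI units: v = 19000 m/s.
d^0.81 = 32.7^0.81 = 16.86
v^0.47 = 19000^0.47 = 102.6
g^-0.26 = 1.31^-0.26 = 0.9322
D = 1.14 × 16.86 × 102.6 × 0.9322 = 1838 m
   = 1.838 km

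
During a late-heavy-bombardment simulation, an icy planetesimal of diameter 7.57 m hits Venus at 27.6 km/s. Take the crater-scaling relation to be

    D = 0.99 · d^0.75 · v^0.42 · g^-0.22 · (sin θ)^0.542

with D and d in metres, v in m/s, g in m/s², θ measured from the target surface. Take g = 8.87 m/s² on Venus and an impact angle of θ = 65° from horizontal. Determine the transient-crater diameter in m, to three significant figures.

In SI units: v = 27600 m/s.
d^0.75 = 7.57^0.75 = 4.564
v^0.42 = 27600^0.42 = 73.31
g^-0.22 = 8.87^-0.22 = 0.6187
(sin 65°)^0.542 = 0.9063^0.542 = 0.9481
D = 0.99 × 4.564 × 73.31 × 0.6187 × 0.9481 = 194.3 m

D ≈ 194 m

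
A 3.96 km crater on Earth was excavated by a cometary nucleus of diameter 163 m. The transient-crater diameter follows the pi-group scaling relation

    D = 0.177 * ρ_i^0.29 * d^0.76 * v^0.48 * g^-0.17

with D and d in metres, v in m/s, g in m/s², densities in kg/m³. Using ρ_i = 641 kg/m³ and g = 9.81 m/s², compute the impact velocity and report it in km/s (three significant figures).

v ≈ 16.4 km/s

Rearranging for v: v = [D / (0.177 · 641^0.29 · 163^0.76 · 9.81^-0.17)]^(1/0.48).
D = 3960 m.
641^0.29 = 6.516
163^0.76 = 48.00
9.81^-0.17 = 0.6783
Denominator = 0.177 × 6.516 × 48.00 × 0.6783 = 37.55
D / 37.55 = 3960 / 37.55 = 105.5
v = 105.5^(1/0.48) = 105.5^2.0833 = 16407 m/s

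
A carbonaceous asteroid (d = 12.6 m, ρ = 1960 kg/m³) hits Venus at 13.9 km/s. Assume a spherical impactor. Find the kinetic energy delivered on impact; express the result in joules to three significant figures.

E ≈ 1.98 × 10^14 J

v = 13900 m/s.
Mass m = (π/6) ρ d³ = (π/6) × 1960 × (12.6)³ = 2.053 × 10^6 kg
E = ½ m v² = 0.5 × 2.053 × 10^6 × (13900)² = 1.983 × 10^14 J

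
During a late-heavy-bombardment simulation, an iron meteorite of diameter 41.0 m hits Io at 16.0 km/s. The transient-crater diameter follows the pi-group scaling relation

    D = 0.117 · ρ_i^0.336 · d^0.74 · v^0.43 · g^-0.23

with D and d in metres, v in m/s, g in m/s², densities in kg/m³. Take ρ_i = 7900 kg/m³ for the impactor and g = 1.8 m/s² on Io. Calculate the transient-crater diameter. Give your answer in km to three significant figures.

In SI units: v = 16000 m/s.
ρ_i^0.336 = 7900^0.336 = 20.40
d^0.74 = 41^0.74 = 15.61
v^0.43 = 16000^0.43 = 64.23
g^-0.23 = 1.8^-0.23 = 0.8735
D = 0.117 × 20.40 × 15.61 × 64.23 × 0.8735 = 2090 m
   = 2.090 km

D ≈ 2.09 km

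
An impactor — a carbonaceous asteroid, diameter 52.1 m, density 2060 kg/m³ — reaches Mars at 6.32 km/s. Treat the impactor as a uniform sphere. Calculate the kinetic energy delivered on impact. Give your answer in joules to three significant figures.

v = 6320 m/s.
Mass m = (π/6) ρ d³ = (π/6) × 2060 × (52.1)³ = 1.525 × 10^8 kg
E = ½ m v² = 0.5 × 1.525 × 10^8 × (6320)² = 3.046 × 10^15 J

E ≈ 3.05 × 10^15 J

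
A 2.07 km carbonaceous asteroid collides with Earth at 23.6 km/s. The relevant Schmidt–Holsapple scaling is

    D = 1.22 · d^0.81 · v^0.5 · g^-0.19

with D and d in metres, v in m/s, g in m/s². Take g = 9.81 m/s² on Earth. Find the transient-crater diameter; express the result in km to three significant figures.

In SI units: d = 2070 m, v = 23600 m/s.
d^0.81 = 2070^0.81 = 485.2
v^0.5 = 23600^0.5 = 153.6
g^-0.19 = 9.81^-0.19 = 0.6480
D = 1.22 × 485.2 × 153.6 × 0.6480 = 58918 m
   = 58.92 km

D ≈ 58.9 km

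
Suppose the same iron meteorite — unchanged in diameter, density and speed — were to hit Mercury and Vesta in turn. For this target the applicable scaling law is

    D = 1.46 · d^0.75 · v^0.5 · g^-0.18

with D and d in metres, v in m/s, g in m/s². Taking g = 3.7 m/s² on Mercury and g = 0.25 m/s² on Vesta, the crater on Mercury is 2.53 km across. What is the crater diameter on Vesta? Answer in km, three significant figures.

D ≈ 4.11 km

All impactor-dependent factors cancel in the ratio, leaving D_Vesta/D_Mercury = (g_Vesta/g_Mercury)^-0.18.
(0.25/3.7)^-0.18 = 0.06757^-0.18 = 1.624
D_Vesta = 1.624 × 2.53 km = 4.11 km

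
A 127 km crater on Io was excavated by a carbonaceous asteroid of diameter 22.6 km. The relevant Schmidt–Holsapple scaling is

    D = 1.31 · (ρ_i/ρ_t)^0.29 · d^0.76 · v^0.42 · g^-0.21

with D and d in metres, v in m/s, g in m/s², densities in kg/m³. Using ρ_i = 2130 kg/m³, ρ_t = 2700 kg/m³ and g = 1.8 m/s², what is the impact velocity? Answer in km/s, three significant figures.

Rearranging for v: v = [D / (1.31 · (2130/2700)^0.29 · 22600^0.76 · 1.8^-0.21)]^(1/0.42).
D = 127000 m.
(2130/2700)^0.29 = 0.9335
22600^0.76 = 2038
1.8^-0.21 = 0.8839
Denominator = 1.31 × 0.9335 × 2038 × 0.8839 = 2203
D / 2203 = 127000 / 2203 = 57.65
v = 57.65^(1/0.42) = 57.65^2.381 = 15576 m/s

v ≈ 15.6 km/s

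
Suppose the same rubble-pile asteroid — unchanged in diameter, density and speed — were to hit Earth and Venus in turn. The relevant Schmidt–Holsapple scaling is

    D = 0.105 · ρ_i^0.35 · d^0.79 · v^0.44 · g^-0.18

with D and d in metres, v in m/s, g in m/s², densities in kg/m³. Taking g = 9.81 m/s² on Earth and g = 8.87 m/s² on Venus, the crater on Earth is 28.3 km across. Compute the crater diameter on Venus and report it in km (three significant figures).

All impactor-dependent factors cancel in the ratio, leaving D_Venus/D_Earth = (g_Venus/g_Earth)^-0.18.
(8.87/9.81)^-0.18 = 0.9042^-0.18 = 1.018
D_Venus = 1.018 × 28.3 km = 28.8 km

D ≈ 28.8 km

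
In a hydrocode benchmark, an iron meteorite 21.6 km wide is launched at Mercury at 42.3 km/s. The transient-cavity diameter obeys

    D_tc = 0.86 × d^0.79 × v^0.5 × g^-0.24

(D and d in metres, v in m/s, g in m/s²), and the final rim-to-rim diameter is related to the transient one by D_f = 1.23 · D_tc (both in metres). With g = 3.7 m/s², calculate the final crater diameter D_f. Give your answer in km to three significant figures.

D_f ≈ 422 km

In SI: d = 21600 m, v = 42300 m/s.
d^0.79 = 21600^0.79 = 2656
v^0.5 = 42300^0.5 = 205.7
g^-0.24 = 3.7^-0.24 = 0.7305
D_tc = 0.86 × 2656 × 205.7 × 0.7305 = 3.432 × 10^5 m
D_f = 1.23 × 3.432 × 10^5 = 4.221 × 10^5 m
     = 422.1 km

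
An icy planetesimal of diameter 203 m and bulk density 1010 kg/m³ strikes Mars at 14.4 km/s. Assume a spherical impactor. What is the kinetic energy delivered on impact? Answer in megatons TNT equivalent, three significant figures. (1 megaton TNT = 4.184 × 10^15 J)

v = 14400 m/s.
Mass m = (π/6) ρ d³ = (π/6) × 1010 × (203)³ = 4.424 × 10^9 kg
E = ½ m v² = 0.5 × 4.424 × 10^9 × (14400)² = 4.587 × 10^17 J
   = 4.587 × 10^17 / 4.184×10^15 = 109.6 Mt

E ≈ 110 Mt TNT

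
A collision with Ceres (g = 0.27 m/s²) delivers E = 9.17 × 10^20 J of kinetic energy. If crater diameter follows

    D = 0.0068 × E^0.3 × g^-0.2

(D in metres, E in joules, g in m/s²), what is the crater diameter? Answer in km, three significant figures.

D ≈ 17.2 km

E^0.3 = (9.17 × 10^20)^0.3 = 1.944 × 10^6
g^-0.2 = 0.27^-0.2 = 1.299
D = 0.0068 × 1.944 × 10^6 × 1.299 = 17172 m
   = 17.17 km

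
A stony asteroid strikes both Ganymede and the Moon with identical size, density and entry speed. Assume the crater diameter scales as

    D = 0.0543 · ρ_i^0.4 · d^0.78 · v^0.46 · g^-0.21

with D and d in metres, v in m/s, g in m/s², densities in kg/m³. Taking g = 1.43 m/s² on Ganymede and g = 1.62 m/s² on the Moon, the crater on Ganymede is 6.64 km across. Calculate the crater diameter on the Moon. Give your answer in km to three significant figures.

D ≈ 6.47 km

All impactor-dependent factors cancel in the ratio, leaving D_Moon/D_Ganymede = (g_Moon/g_Ganymede)^-0.21.
(1.62/1.43)^-0.21 = 1.133^-0.21 = 0.9741
D_Moon = 0.9741 × 6.64 km = 6.47 km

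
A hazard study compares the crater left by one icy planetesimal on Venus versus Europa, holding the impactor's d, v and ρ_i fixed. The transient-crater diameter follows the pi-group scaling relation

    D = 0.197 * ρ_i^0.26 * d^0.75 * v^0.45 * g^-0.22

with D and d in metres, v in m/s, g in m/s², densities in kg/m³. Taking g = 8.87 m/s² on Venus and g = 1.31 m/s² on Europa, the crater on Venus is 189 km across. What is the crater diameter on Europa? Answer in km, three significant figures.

D ≈ 288 km

All impactor-dependent factors cancel in the ratio, leaving D_Europa/D_Venus = (g_Europa/g_Venus)^-0.22.
(1.31/8.87)^-0.22 = 0.1477^-0.22 = 1.523
D_Europa = 1.523 × 189 km = 288 km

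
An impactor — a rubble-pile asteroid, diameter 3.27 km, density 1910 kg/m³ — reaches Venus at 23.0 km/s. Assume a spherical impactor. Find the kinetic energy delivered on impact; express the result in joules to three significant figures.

d = 3270 m; v = 23000 m/s.
Mass m = (π/6) ρ d³ = (π/6) × 1910 × (3270)³ = 3.497 × 10^13 kg
E = ½ m v² = 0.5 × 3.497 × 10^13 × (23000)² = 9.250 × 10^21 J

E ≈ 9.25 × 10^21 J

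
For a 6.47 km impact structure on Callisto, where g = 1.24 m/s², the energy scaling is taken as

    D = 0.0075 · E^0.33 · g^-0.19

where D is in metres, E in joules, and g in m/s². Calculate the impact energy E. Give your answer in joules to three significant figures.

Rearranging: E = [D / (0.0075 · g^-0.19)]^(1/0.33).
D = 6470 m.
g^-0.19 = 1.24^-0.19 = 0.9600
D / (0.0075 × 0.9600) = 6470 / (7.200 × 10^-3) = 8.986 × 10^5
E = (8.986 × 10^5)^3.0303 = 1.099 × 10^18 J

E ≈ 1.10 × 10^18 J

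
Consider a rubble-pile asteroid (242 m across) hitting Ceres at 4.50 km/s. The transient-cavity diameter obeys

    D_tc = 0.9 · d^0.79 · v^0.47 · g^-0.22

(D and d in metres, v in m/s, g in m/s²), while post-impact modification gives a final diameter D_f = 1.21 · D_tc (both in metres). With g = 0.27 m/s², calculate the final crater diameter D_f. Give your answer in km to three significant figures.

D_f ≈ 5.79 km

v = 4500 m/s.
d^0.79 = 242^0.79 = 76.42
v^0.47 = 4500^0.47 = 52.12
g^-0.22 = 0.27^-0.22 = 1.334
D_tc = 0.9 × 76.42 × 52.12 × 1.334 = 4782 m
D_f = 1.21 × 4782 = 5786 m
     = 5.786 km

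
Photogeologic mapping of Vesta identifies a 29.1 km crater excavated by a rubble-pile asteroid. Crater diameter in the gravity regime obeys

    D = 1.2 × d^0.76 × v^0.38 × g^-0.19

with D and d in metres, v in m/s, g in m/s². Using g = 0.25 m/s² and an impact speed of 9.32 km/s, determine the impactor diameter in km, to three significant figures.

Rearranging for d: d = [D / (1.2 · 9320^0.38 · 0.25^-0.19)]^(1/0.76).
D = 29100 m.
9320^0.38 = 32.24
0.25^-0.19 = 1.301
Denominator = 1.2 × 32.24 × 1.301 = 50.33
D / 50.33 = 29100 / 50.33 = 578.2
d = 578.2^(1/0.76) = 578.2^1.3158 = 4309 m

d ≈ 4.31 km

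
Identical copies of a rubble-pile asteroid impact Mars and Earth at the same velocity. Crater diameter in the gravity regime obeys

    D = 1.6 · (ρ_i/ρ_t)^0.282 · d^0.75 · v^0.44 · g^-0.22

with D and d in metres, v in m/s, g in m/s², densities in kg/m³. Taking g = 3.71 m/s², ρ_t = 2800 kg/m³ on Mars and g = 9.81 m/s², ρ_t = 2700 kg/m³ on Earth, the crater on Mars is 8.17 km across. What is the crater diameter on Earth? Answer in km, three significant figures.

The impactor-only factors (d, v, ρ_i) cancel in the ratio, leaving D_Earth/D_Mars = (g_Earth/g_Mars)^-0.22 · (ρ_t,Mars/ρ_t,Earth)^0.282.
(9.81/3.71)^-0.22 = 2.644^-0.22 = 0.8074
(2800/2700)^0.282 = 1.037^0.282 = 1.010
Ratio = 0.8074 × 1.010 = 0.8155
D_Earth = 0.8155 × 8.17 km = 6.66 km

D ≈ 6.66 km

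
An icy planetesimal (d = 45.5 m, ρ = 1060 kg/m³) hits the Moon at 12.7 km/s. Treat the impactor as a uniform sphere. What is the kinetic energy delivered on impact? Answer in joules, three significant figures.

E ≈ 4.22 × 10^15 J

v = 12700 m/s.
Mass m = (π/6) ρ d³ = (π/6) × 1060 × (45.5)³ = 5.228 × 10^7 kg
E = ½ m v² = 0.5 × 5.228 × 10^7 × (12700)² = 4.216 × 10^15 J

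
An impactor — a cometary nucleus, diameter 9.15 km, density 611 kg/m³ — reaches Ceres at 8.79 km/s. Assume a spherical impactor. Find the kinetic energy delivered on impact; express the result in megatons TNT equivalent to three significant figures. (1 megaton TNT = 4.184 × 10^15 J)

d = 9150 m; v = 8790 m/s.
Mass m = (π/6) ρ d³ = (π/6) × 611 × (9150)³ = 2.451 × 10^14 kg
E = ½ m v² = 0.5 × 2.451 × 10^14 × (8790)² = 9.469 × 10^21 J
   = 9.469 × 10^21 / 4.184×10^15 = 2.263 × 10^6 Mt

E ≈ 2.26 × 10^6 Mt TNT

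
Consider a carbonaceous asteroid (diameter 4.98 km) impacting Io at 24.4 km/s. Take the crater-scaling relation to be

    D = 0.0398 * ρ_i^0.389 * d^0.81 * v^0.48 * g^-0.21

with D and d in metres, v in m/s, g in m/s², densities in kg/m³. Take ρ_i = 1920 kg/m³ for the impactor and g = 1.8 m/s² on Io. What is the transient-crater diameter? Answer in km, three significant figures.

D ≈ 84.0 km

In SI units: d = 4980 m, v = 24400 m/s.
ρ_i^0.389 = 1920^0.389 = 18.93
d^0.81 = 4980^0.81 = 988.0
v^0.48 = 24400^0.48 = 127.6
g^-0.21 = 1.8^-0.21 = 0.8839
D = 0.0398 × 18.93 × 988.0 × 127.6 × 0.8839 = 83955 m
   = 83.95 km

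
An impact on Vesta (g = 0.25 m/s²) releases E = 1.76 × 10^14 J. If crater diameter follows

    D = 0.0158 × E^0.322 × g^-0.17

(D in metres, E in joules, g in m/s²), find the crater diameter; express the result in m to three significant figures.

E^0.322 = (1.76 × 10^14)^0.322 = 3.864 × 10^4
g^-0.17 = 0.25^-0.17 = 1.266
D = 0.0158 × 3.864 × 10^4 × 1.266 = 772.9 m

D ≈ 773 m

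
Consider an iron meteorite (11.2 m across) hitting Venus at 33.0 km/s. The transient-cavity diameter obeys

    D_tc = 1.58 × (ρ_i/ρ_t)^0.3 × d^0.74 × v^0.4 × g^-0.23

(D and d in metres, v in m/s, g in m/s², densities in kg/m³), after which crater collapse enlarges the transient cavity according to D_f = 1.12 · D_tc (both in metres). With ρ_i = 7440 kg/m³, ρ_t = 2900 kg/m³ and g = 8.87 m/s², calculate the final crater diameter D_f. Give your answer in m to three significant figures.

D_f ≈ 545 m

v = 33000 m/s.
(ρ_i/ρ_t)^0.3 = (7440/2900)^0.3 = 1.327
d^0.74 = 11.2^0.74 = 5.976
v^0.4 = 33000^0.4 = 64.18
g^-0.23 = 8.87^-0.23 = 0.6053
D_tc = 1.58 × 1.327 × 5.976 × 64.18 × 0.6053 = 486.8 m
D_f = 1.12 × 486.8 = 545.2 m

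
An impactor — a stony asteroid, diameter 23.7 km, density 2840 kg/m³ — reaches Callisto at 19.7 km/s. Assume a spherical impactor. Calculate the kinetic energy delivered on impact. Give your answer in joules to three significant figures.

d = 23700 m; v = 19700 m/s.
Mass m = (π/6) ρ d³ = (π/6) × 2840 × (23700)³ = 1.980 × 10^16 kg
E = ½ m v² = 0.5 × 1.980 × 10^16 × (19700)² = 3.842 × 10^24 J

E ≈ 3.84 × 10^24 J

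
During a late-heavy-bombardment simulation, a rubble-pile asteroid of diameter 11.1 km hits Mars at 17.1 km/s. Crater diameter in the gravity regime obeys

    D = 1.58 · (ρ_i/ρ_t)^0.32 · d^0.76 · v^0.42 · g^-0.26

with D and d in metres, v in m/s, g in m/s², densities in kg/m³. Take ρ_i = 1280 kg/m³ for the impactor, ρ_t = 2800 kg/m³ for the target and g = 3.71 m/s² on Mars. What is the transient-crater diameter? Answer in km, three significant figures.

D ≈ 62.3 km

In SI units: d = 11100 m, v = 17100 m/s.
(ρ_i/ρ_t)^0.32 = (1280/2800)^0.32 = 0.7784
d^0.76 = 11100^0.76 = 1187
v^0.42 = 17100^0.42 = 59.96
g^-0.26 = 3.71^-0.26 = 0.7112
D = 1.58 × 0.7784 × 1187 × 59.96 × 0.7112 = 62254 m
   = 62.25 km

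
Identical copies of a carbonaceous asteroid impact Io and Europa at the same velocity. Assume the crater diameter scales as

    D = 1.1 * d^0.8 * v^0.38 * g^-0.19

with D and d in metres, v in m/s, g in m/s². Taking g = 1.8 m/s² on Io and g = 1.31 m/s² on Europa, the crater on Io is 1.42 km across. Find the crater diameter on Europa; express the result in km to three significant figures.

D ≈ 1.51 km

All impactor-dependent factors cancel in the ratio, leaving D_Europa/D_Io = (g_Europa/g_Io)^-0.19.
(1.31/1.8)^-0.19 = 0.7278^-0.19 = 1.062
D_Europa = 1.062 × 1.42 km = 1.51 km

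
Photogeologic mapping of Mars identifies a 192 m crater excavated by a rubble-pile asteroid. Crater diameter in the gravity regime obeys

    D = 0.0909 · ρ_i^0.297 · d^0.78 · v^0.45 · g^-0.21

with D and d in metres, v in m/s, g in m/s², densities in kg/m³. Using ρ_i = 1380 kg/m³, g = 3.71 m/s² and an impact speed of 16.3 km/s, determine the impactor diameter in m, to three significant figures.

d ≈ 6.17 m

Rearranging for d: d = [D / (0.0909 · 1380^0.297 · 16300^0.45 · 3.71^-0.21)]^(1/0.78).
1380^0.297 = 8.561
16300^0.45 = 78.61
3.71^-0.21 = 0.7593
Denominator = 0.0909 × 8.561 × 78.61 × 0.7593 = 46.45
D / 46.45 = 192 / 46.45 = 4.133
d = 4.133^(1/0.78) = 4.133^1.2821 = 6.168 m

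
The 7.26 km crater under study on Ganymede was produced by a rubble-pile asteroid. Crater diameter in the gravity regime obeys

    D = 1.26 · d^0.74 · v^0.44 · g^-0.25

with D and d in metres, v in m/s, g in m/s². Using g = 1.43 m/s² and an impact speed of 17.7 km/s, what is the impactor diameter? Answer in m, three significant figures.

Rearranging for d: d = [D / (1.26 · 17700^0.44 · 1.43^-0.25)]^(1/0.74).
D = 7260 m.
17700^0.44 = 73.98
1.43^-0.25 = 0.9145
Denominator = 1.26 × 73.98 × 0.9145 = 85.24
D / 85.24 = 7260 / 85.24 = 85.17
d = 85.17^(1/0.74) = 85.17^1.3514 = 406.1 m

d ≈ 406 m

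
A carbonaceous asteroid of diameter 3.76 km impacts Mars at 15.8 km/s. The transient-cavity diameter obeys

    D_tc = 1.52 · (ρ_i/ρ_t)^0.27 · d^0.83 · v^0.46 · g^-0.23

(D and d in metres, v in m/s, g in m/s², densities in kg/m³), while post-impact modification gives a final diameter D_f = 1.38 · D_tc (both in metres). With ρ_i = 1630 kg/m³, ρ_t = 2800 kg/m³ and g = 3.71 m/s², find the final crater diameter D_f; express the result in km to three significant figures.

D_f ≈ 106 km

In SI: d = 3760 m, v = 15800 m/s.
(ρ_i/ρ_t)^0.27 = (1630/2800)^0.27 = 0.8641
d^0.83 = 3760^0.83 = 927.7
v^0.46 = 15800^0.46 = 85.39
g^-0.23 = 3.71^-0.23 = 0.7397
D_tc = 1.52 × 0.8641 × 927.7 × 85.39 × 0.7397 = 76960 m
D_f = 1.38 × 76960 = 1.062 × 10^5 m
     = 106.2 km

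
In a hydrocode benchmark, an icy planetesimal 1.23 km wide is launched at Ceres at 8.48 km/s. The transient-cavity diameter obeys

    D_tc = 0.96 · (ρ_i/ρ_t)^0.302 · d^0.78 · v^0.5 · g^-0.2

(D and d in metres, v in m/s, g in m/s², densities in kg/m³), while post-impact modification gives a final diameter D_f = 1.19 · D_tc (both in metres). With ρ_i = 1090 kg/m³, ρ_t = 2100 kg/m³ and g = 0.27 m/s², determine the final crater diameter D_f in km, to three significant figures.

D_f ≈ 28.8 km

In SI: d = 1230 m, v = 8480 m/s.
(ρ_i/ρ_t)^0.302 = (1090/2100)^0.302 = 0.8203
d^0.78 = 1230^0.78 = 257.1
v^0.5 = 8480^0.5 = 92.09
g^-0.2 = 0.27^-0.2 = 1.299
D_tc = 0.96 × 0.8203 × 257.1 × 92.09 × 1.299 = 24220 m
D_f = 1.19 × 24220 = 28822 m
     = 28.82 km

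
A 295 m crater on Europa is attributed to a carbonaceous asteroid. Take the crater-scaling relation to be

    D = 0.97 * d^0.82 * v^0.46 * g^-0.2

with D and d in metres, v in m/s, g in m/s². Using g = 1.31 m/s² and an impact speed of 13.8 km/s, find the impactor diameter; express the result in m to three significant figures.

d ≈ 5.42 m

Rearranging for d: d = [D / (0.97 · 13800^0.46 · 1.31^-0.2)]^(1/0.82).
13800^0.46 = 80.23
1.31^-0.2 = 0.9474
Denominator = 0.97 × 80.23 × 0.9474 = 73.73
D / 73.73 = 295 / 73.73 = 4.001
d = 4.001^(1/0.82) = 4.001^1.2195 = 5.424 m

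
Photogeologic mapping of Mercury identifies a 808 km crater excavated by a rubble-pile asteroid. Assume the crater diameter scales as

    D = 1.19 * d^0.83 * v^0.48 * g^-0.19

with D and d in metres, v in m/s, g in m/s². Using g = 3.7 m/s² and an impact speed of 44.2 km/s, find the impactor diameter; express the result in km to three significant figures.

Rearranging for d: d = [D / (1.19 · 44200^0.48 · 3.7^-0.19)]^(1/0.83).
D = 808000 m.
44200^0.48 = 169.7
3.7^-0.19 = 0.7799
Denominator = 1.19 × 169.7 × 0.7799 = 157.5
D / 157.5 = 808000 / 157.5 = 5130
d = 5130^(1/0.83) = 5130^1.2048 = 29509 m

d ≈ 29.5 km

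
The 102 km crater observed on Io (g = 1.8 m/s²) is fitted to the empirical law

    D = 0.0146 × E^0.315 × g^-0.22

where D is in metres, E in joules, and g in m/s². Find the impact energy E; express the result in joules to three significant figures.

E ≈ 8.05 × 10^21 J

Rearranging: E = [D / (0.0146 · g^-0.22)]^(1/0.315).
D = 102000 m.
g^-0.22 = 1.8^-0.22 = 0.8787
D / (0.0146 × 0.8787) = 102000 / (0.01283) = 7.950 × 10^6
E = (7.950 × 10^6)^3.1746 = 8.052 × 10^21 J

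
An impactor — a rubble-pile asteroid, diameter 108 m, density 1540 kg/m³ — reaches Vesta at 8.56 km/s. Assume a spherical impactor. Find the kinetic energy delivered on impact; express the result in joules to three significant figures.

v = 8560 m/s.
Mass m = (π/6) ρ d³ = (π/6) × 1540 × (108)³ = 1.016 × 10^9 kg
E = ½ m v² = 0.5 × 1.016 × 10^9 × (8560)² = 3.722 × 10^16 J

E ≈ 3.72 × 10^16 J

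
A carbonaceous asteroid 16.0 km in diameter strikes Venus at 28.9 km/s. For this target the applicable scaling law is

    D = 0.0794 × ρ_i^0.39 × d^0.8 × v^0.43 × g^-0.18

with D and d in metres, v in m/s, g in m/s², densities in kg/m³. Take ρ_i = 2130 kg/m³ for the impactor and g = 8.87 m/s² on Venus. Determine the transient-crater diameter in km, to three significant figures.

D ≈ 204 km

In SI units: d = 16000 m, v = 28900 m/s.
ρ_i^0.39 = 2130^0.39 = 19.86
d^0.8 = 16000^0.8 = 2308
v^0.43 = 28900^0.43 = 82.83
g^-0.18 = 8.87^-0.18 = 0.6751
D = 0.0794 × 19.86 × 2308 × 82.83 × 0.6751 = 2.035 × 10^5 m
   = 203.5 km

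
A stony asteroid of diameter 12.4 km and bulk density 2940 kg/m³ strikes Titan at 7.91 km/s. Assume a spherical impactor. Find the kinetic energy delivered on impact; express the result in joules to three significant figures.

d = 12400 m; v = 7910 m/s.
Mass m = (π/6) ρ d³ = (π/6) × 2940 × (12400)³ = 2.935 × 10^15 kg
E = ½ m v² = 0.5 × 2.935 × 10^15 × (7910)² = 9.182 × 10^22 J

E ≈ 9.18 × 10^22 J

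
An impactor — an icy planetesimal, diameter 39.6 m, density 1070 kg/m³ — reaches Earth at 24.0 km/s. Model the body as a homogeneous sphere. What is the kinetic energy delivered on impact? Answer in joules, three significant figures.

E ≈ 1.00 × 10^16 J

v = 24000 m/s.
Mass m = (π/6) ρ d³ = (π/6) × 1070 × (39.6)³ = 3.479 × 10^7 kg
E = ½ m v² = 0.5 × 3.479 × 10^7 × (24000)² = 1.002 × 10^16 J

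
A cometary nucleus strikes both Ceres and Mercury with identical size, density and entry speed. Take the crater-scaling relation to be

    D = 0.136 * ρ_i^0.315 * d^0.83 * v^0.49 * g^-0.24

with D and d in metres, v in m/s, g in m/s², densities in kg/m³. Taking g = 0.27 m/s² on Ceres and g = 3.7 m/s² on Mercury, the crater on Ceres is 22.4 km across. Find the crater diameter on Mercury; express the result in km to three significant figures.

D ≈ 12.0 km

All impactor-dependent factors cancel in the ratio, leaving D_Mercury/D_Ceres = (g_Mercury/g_Ceres)^-0.24.
(3.7/0.27)^-0.24 = 13.70^-0.24 = 0.5336
D_Mercury = 0.5336 × 22.4 km = 12.0 km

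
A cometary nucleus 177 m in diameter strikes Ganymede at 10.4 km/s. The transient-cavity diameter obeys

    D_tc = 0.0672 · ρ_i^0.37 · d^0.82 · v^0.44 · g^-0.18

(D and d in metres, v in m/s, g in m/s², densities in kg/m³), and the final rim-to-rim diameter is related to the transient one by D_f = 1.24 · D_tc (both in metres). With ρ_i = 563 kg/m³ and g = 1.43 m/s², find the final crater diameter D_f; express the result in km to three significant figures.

D_f ≈ 3.32 km

v = 10400 m/s.
ρ_i^0.37 = 563^0.37 = 10.42
d^0.82 = 177^0.82 = 69.72
v^0.44 = 10400^0.44 = 58.55
g^-0.18 = 1.43^-0.18 = 0.9376
D_tc = 0.0672 × 10.42 × 69.72 × 58.55 × 0.9376 = 2680 m
D_f = 1.24 × 2680 = 3323 m
     = 3.323 km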